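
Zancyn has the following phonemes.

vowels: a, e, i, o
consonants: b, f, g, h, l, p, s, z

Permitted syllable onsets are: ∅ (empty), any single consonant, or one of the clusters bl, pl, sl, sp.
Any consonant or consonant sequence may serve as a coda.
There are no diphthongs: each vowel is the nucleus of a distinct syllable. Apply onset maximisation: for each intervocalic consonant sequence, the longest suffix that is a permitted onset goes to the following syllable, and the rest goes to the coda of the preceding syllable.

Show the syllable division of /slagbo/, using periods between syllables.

slag.bo

Vowels present: a, o; each is a nucleus, giving 2 syllables.
V1 /a/ – V2 /o/: /gb/ splits as /g/ + /b/ (/b/ is the longest suffix that is a licit onset).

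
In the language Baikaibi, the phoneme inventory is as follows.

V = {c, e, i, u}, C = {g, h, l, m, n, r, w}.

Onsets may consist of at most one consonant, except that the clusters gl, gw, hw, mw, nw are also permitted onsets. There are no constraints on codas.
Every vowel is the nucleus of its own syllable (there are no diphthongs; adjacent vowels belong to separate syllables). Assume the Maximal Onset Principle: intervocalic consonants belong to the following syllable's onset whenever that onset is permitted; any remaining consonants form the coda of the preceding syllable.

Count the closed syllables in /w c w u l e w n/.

The vowels are c, u, e — 3 nuclei, so 3 syllables.
V1 /c/ – V2 /u/: just /w/ — single C goes to the following onset.
V2 /u/ – V3 /e/: /l/ is a single consonant, so it becomes the next onset.
Result: wc.wu.lewn.
Classifying each syllable: /wc/ (open), /wu/ (open), /lewn/ (closed).
Closed syllables: 1.

1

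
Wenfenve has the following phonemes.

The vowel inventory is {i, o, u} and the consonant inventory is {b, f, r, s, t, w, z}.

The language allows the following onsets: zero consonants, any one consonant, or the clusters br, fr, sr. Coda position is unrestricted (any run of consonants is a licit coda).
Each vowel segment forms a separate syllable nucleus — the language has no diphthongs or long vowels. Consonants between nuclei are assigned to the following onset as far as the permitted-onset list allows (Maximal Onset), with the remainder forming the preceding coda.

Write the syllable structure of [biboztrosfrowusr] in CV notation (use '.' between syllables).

Nuclei (vowels): i, o, o, o, u → 5 syllables.
V1 /i/ – V2 /o/: just /b/ — single C goes to the following onset.
V2 /o/ – V3 /o/: /ztr/; trying suffixes from longest down, /r/ is the first permitted one, so coda /zt/ | onset /r/.
V3 /o/ – V4 /o/: /sfr/ — longest licit onset from the right is /fr/, leaving /s/ as coda.
V4 /o/ – V5 /u/: /w/ is a single consonant, so it becomes the next onset.
So the parse is bi.bozt.ros.fro.wusr.
Mapping each syllable to C/V: /bi/ → CV, /bozt/ → CVCC, /ros/ → CVC, /fro/ → CCV, /wusr/ → CVCC.

CV.CVCC.CVC.CCV.CVCC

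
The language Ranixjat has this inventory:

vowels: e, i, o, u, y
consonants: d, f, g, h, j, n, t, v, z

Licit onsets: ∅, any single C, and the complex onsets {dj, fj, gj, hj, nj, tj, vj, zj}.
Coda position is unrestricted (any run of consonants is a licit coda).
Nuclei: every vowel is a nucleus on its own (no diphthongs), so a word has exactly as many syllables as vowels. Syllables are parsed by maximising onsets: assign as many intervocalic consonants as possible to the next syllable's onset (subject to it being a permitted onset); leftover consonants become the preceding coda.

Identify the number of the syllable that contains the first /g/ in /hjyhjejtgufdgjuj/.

3

Vowels present: y, e, u, u; each is a nucleus, giving 4 syllables.
V1 /y/ – V2 /e/: cluster /hj/ — /hj/ is itself a permitted onset, so the whole cluster goes right; preceding coda = ∅.
V2 /e/ – V3 /u/: cluster /jtg/ — the longest permitted-onset suffix is /g/; onset = /g/, preceding coda = /jt/.
V3 /u/ – V4 /u/: /fdgj/ splits as /fd/ + /gj/ (/gj/ is the longest suffix that is a licit onset).
Result: hjy.hjejt.gufd.gjuj.
The first /g/ is in the onset of syllable 3 (/gufd/).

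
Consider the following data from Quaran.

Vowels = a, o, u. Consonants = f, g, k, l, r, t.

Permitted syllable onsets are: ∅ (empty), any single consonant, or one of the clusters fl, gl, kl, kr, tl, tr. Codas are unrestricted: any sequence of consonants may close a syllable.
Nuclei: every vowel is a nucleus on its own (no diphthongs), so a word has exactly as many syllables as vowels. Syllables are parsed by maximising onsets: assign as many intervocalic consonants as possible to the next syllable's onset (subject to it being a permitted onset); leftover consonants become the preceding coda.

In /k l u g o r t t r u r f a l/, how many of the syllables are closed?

3

Nuclei (vowels): u, o, u, a → 4 syllables.
V1 /u/ – V2 /o/: just /g/ — single C goes to the following onset.
V2 /o/ – V3 /u/: /rttr/ — longest licit onset from the right is /tr/, leaving /rt/ as coda.
V3 /u/ – V4 /a/: /rf/ — longest licit onset from the right is /f/, leaving /r/ as coda.
Result: klu.gort.trur.fal.
Classifying each syllable: /klu/ (open), /gort/ (closed), /trur/ (closed), /fal/ (closed).
Closed syllables: 3.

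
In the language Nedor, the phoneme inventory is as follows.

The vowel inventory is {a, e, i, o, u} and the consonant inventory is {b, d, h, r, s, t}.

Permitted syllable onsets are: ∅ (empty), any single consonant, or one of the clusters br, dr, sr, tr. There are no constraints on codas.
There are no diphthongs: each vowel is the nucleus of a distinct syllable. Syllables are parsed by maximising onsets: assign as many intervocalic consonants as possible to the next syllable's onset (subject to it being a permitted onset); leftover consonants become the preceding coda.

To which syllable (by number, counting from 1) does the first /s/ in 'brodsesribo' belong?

Nuclei (vowels): o, e, i, o → 4 syllables.
Between /o/ (V1) and /e/ (V2): /ds/ splits as /d/ + /s/ (/s/ is the longest suffix that is a licit onset).
Between /e/ (V2) and /i/ (V3): /sr/ is a licit onset in full, so it all attaches to the next syllable.
Between /i/ (V3) and /o/ (V4): /b/ → onset of the next syllable (single consonants are always licit onsets).
Result: brod.se.sri.bo.
The first /s/ is in the onset of syllable 2 (/se/).

2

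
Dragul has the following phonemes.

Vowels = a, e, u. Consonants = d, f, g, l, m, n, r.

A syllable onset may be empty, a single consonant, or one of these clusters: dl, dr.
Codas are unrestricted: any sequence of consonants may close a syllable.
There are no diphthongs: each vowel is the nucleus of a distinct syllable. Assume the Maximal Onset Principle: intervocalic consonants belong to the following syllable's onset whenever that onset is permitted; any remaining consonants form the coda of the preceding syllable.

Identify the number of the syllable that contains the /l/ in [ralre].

1

The vowels are a, e — 2 nuclei, so 2 syllables.
V1 /a/ – V2 /e/: /lr/ splits as /l/ + /r/ (/r/ is the longest suffix that is a licit onset).
Result: ral.re.
The /l/ is in the coda of syllable 1 (/ral/).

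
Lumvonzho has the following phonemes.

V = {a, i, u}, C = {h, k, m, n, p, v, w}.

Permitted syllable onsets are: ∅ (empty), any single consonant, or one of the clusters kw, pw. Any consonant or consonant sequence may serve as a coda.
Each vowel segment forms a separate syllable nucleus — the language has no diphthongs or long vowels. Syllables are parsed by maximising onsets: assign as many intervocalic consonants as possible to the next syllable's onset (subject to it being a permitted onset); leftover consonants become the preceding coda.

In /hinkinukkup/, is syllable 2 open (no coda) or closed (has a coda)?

Nuclei (vowels): i, i, u, u → 4 syllables.
Between /i/ (V1) and /i/ (V2): cluster /nk/ — the longest permitted-onset suffix is /k/; onset = /k/, preceding coda = /n/.
Between /i/ (V2) and /u/ (V3): just /n/ — single C goes to the following onset.
Between /u/ (V3) and /u/ (V4): /kk/ — longest licit onset from the right is /k/, leaving /k/ as coda.
Syllabification: hin.ki.nuk.kup.
Syllable 2 is /ki/; it ends in its nucleus with no coda, so it is open.

open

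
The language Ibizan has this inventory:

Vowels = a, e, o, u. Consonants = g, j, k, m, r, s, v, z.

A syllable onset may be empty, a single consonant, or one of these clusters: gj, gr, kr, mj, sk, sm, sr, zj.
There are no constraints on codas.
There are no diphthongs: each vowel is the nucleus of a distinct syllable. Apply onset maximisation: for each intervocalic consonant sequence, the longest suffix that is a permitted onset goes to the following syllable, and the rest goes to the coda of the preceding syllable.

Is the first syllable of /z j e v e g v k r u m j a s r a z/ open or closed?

open

Nuclei (vowels): e, e, u, a, a → 5 syllables.
V1 /e/ – V2 /e/: just /v/ — single C goes to the following onset.
V2 /e/ – V3 /u/: /gvkr/; trying suffixes from longest down, /kr/ is the first permitted one, so coda /gv/ | onset /kr/.
V3 /u/ – V4 /a/: /mj/ is a licit onset in full, so it all attaches to the next syllable.
V4 /a/ – V5 /a/: /sr/ is a licit onset in full, so it all attaches to the next syllable.
So the parse is zje.vegv.kru.mja.sraz.
Syllable 1 is /zje/; it ends in its nucleus with no coda, so it is open.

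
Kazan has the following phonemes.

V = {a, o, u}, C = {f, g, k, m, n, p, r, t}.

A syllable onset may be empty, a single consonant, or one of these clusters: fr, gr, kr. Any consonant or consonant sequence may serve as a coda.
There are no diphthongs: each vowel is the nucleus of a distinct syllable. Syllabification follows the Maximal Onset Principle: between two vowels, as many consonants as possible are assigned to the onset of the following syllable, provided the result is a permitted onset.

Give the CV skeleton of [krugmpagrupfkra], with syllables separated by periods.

Nuclei (vowels): u, a, u, a → 4 syllables.
Between /u/ (V1) and /a/ (V2): /gmp/ — longest licit onset from the right is /p/, leaving /gm/ as coda.
Between /a/ (V2) and /u/ (V3): cluster /gr/ — /gr/ is itself a permitted onset, so the whole cluster goes right; preceding coda = ∅.
Between /u/ (V3) and /a/ (V4): cluster /pfkr/ — the longest permitted-onset suffix is /kr/; onset = /kr/, preceding coda = /pf/.
Result: krugm.pa.grupf.kra.
Mapping each syllable to C/V: /krugm/ → CCVCC, /pa/ → CV, /grupf/ → CCVCC, /kra/ → CCV.

CCVCC.CV.CCVCC.CCV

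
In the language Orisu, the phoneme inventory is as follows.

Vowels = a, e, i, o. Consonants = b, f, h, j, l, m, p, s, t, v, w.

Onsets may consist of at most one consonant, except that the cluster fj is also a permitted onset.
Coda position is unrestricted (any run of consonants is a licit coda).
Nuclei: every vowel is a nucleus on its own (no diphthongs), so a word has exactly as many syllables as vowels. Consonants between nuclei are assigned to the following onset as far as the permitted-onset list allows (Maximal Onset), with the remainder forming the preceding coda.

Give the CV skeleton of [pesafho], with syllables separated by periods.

Nuclei (vowels): e, a, o → 3 syllables.
σ1/σ2 boundary: /s/ → onset of the next syllable (single consonants are always licit onsets).
σ2/σ3 boundary: /fh/ splits as /f/ + /h/ (/h/ is the longest suffix that is a licit onset).
Syllabification: pe.saf.ho.
Mapping each syllable to C/V: /pe/ → CV, /saf/ → CVC, /ho/ → CV.

CV.CVC.CV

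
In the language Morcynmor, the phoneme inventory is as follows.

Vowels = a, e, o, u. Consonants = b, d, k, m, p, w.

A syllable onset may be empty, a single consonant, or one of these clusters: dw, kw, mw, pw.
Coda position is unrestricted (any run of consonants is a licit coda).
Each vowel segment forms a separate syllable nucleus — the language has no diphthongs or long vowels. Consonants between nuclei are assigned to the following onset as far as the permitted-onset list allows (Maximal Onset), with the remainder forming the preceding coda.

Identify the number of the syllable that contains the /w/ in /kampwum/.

2

Nuclei (vowels): a, u → 2 syllables.
V1 /a/ – V2 /u/: /mpw/; trying suffixes from longest down, /pw/ is the first permitted one, so coda /m/ | onset /pw/.
Putting it together: kam.pwum.
The /w/ is in the onset of syllable 2 (/pwum/).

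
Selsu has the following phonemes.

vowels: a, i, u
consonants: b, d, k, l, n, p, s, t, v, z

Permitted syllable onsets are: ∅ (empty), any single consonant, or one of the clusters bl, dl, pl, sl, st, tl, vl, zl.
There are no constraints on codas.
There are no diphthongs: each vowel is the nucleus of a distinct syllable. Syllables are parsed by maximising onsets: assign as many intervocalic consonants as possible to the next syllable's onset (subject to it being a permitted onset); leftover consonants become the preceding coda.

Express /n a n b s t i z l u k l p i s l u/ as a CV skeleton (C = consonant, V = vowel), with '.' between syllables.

CVCC.CCV.CCVCC.CV.CCV

Nuclei (vowels): a, i, u, i, u → 5 syllables.
Between /a/ (V1) and /i/ (V2): /nbst/; trying suffixes from longest down, /st/ is the first permitted one, so coda /nb/ | onset /st/.
Between /i/ (V2) and /u/ (V3): /zl/ — entire cluster is a permitted onset → onset /zl/, coda ∅.
Between /u/ (V3) and /i/ (V4): /klp/ splits as /kl/ + /p/ (/p/ is the longest suffix that is a licit onset).
Between /i/ (V4) and /u/ (V5): /sl/ is a licit onset in full, so it all attaches to the next syllable.
Syllabification: nanb.sti.zlukl.pi.slu.
Mapping each syllable to C/V: /nanb/ → CVCC, /sti/ → CCV, /zlukl/ → CCVCC, /pi/ → CV, /slu/ → CCV.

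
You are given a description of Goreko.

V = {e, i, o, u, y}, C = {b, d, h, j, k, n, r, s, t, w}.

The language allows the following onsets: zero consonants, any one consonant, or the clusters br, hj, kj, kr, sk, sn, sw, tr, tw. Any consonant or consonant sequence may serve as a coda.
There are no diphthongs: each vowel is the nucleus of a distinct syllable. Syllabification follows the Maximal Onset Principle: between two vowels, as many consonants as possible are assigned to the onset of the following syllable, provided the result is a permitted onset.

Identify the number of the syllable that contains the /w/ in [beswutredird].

2

Nuclei (vowels): e, u, e, i → 4 syllables.
Between /e/ (V1) and /u/ (V2): /sw/ — entire cluster is a permitted onset → onset /sw/, coda ∅.
Between /u/ (V2) and /e/ (V3): /tr/ is a licit onset in full, so it all attaches to the next syllable.
Between /e/ (V3) and /i/ (V4): /d/ → onset of the next syllable (single consonants are always licit onsets).
Putting it together: be.swu.tre.dird.
The /w/ is in the onset of syllable 2 (/swu/).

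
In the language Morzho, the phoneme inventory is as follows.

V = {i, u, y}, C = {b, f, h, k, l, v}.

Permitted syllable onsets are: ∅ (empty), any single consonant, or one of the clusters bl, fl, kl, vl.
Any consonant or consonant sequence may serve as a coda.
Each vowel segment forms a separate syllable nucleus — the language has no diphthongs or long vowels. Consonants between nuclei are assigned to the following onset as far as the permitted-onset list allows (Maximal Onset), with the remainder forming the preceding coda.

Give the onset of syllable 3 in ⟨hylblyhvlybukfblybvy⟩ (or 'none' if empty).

vl

Nuclei (vowels): y, y, y, u, y, y → 6 syllables.
σ1/σ2 boundary: /lbl/ — longest licit onset from the right is /bl/, leaving /l/ as coda.
σ2/σ3 boundary: /hvl/ splits as /h/ + /vl/ (/vl/ is the longest suffix that is a licit onset).
σ3/σ4 boundary: just /b/ — single C goes to the following onset.
σ4/σ5 boundary: /kfbl/ — longest licit onset from the right is /bl/, leaving /kf/ as coda.
σ5/σ6 boundary: /bv/; trying suffixes from longest down, /v/ is the first permitted one, so coda /b/ | onset /v/.
So the parse is hyl.blyh.vly.bukf.blyb.vy.
Syllable 3 is /vly/: onset /vl/, nucleus /y/, coda ∅.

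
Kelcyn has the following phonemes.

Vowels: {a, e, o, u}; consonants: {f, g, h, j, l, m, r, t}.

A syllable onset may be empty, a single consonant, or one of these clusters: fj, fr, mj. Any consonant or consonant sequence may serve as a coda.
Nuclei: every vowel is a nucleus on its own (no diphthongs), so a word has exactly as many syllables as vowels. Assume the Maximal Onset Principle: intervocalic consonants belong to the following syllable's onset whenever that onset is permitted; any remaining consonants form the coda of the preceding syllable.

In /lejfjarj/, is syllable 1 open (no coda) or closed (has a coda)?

Nuclei (vowels): e, a → 2 syllables.
σ1/σ2 boundary: /jfj/; trying suffixes from longest down, /fj/ is the first permitted one, so coda /j/ | onset /fj/.
Result: lej.fjarj.
Syllable 1 is /lej/ with coda /j/, so it is closed.

closed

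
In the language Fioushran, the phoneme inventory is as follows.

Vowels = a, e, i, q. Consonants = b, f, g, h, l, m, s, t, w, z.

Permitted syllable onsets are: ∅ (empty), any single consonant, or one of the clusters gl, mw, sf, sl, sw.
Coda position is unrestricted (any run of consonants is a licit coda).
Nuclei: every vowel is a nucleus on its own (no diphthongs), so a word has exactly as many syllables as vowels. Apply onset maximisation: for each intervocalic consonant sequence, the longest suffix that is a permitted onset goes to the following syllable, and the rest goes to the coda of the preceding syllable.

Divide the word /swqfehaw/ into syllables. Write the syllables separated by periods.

Vowels present: q, e, a; each is a nucleus, giving 3 syllables.
σ1/σ2 boundary: /f/ → onset of the next syllable (single consonants are always licit onsets).
σ2/σ3 boundary: /h/ is a single consonant, so it becomes the next onset.

swq.fe.haw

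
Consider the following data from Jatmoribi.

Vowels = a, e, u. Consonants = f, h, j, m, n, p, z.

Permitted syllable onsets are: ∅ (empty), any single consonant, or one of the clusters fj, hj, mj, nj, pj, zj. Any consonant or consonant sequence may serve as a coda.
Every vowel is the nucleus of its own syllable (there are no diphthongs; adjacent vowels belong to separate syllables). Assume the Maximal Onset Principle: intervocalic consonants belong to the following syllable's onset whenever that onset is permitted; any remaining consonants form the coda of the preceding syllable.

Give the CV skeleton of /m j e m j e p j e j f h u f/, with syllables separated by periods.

CCV.CCV.CCVCC.CVC

Nuclei (vowels): e, e, e, u → 4 syllables.
Between /e/ (V1) and /e/ (V2): /mj/ — entire cluster is a permitted onset → onset /mj/, coda ∅.
Between /e/ (V2) and /e/ (V3): cluster /pj/ — /pj/ is itself a permitted onset, so the whole cluster goes right; preceding coda = ∅.
Between /e/ (V3) and /u/ (V4): cluster /jfh/ — the longest permitted-onset suffix is /h/; onset = /h/, preceding coda = /jf/.
Syllabification: mje.mje.pjejf.huf.
Mapping each syllable to C/V: /mje/ → CCV, /mje/ → CCV, /pjejf/ → CCVCC, /huf/ → CVC.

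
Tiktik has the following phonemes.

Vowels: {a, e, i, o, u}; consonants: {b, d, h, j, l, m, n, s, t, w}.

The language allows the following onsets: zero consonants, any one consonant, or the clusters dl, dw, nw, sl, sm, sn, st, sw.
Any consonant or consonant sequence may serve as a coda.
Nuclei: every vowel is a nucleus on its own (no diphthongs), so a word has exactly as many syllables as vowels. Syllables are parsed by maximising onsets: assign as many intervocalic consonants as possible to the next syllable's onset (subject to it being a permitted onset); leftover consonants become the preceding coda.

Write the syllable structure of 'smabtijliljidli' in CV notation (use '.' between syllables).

Nuclei (vowels): a, i, i, i, i → 5 syllables.
Between /a/ (V1) and /i/ (V2): /bt/ splits as /b/ + /t/ (/t/ is the longest suffix that is a licit onset).
Between /i/ (V2) and /i/ (V3): /jl/ splits as /j/ + /l/ (/l/ is the longest suffix that is a licit onset).
Between /i/ (V3) and /i/ (V4): cluster /lj/ — the longest permitted-onset suffix is /j/; onset = /j/, preceding coda = /l/.
Between /i/ (V4) and /i/ (V5): cluster /dl/ — /dl/ is itself a permitted onset, so the whole cluster goes right; preceding coda = ∅.
So the parse is smab.tij.lil.ji.dli.
Mapping each syllable to C/V: /smab/ → CCVC, /tij/ → CVC, /lil/ → CVC, /ji/ → CV, /dli/ → CCV.

CCVC.CVC.CVC.CV.CCV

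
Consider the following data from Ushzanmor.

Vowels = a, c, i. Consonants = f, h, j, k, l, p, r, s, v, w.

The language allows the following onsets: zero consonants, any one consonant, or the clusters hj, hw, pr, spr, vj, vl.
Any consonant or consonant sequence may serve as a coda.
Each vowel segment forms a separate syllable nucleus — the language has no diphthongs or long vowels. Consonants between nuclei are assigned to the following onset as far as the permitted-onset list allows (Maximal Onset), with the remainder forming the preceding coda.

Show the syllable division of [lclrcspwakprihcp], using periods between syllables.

Vowels present: c, c, a, i, c; each is a nucleus, giving 5 syllables.
Between /c/ (V1) and /c/ (V2): /lr/ splits as /l/ + /r/ (/r/ is the longest suffix that is a licit onset).
Between /c/ (V2) and /a/ (V3): /spw/; trying suffixes from longest down, /w/ is the first permitted one, so coda /sp/ | onset /w/.
Between /a/ (V3) and /i/ (V4): /kpr/ — longest licit onset from the right is /pr/, leaving /k/ as coda.
Between /i/ (V4) and /c/ (V5): /h/ → onset of the next syllable (single consonants are always licit onsets).

lcl.rcsp.wak.pri.hcp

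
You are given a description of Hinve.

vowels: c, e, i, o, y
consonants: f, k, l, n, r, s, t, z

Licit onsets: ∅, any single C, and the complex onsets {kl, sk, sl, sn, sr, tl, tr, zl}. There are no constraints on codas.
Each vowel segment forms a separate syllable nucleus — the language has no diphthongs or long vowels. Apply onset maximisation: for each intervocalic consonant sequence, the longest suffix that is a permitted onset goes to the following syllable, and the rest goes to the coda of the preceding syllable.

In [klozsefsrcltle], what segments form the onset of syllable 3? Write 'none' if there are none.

Nuclei (vowels): o, e, c, e → 4 syllables.
Between /o/ (V1) and /e/ (V2): cluster /zs/ — the longest permitted-onset suffix is /s/; onset = /s/, preceding coda = /z/.
Between /e/ (V2) and /c/ (V3): /fsr/; trying suffixes from longest down, /sr/ is the first permitted one, so coda /f/ | onset /sr/.
Between /c/ (V3) and /e/ (V4): /ltl/; trying suffixes from longest down, /tl/ is the first permitted one, so coda /l/ | onset /tl/.
So the parse is kloz.sef.srcl.tle.
Syllable 3 is /srcl/: onset /sr/, nucleus /c/, coda /l/.

sr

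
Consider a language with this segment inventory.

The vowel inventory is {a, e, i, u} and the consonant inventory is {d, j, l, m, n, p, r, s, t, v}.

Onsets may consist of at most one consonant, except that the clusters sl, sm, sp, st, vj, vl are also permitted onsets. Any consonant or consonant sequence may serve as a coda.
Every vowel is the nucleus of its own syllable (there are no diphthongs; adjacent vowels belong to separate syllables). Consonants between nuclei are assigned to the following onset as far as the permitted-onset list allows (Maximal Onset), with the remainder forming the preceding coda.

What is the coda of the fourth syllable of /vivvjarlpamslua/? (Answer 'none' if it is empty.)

The vowels are i, a, a, u, a — 5 nuclei, so 5 syllables.
Between /i/ (V1) and /a/ (V2): /vvj/ splits as /v/ + /vj/ (/vj/ is the longest suffix that is a licit onset).
Between /a/ (V2) and /a/ (V3): /rlp/ splits as /rl/ + /p/ (/p/ is the longest suffix that is a licit onset).
Between /a/ (V3) and /u/ (V4): /msl/ — longest licit onset from the right is /sl/, leaving /m/ as coda.
Between /u/ (V4) and /a/ (V5): no consonants, so the boundary falls immediately after /u/.
Putting it together: viv.vjarl.pam.slu.a.
Syllable 4 is /slu/: onset /sl/, nucleus /u/, coda ∅.

none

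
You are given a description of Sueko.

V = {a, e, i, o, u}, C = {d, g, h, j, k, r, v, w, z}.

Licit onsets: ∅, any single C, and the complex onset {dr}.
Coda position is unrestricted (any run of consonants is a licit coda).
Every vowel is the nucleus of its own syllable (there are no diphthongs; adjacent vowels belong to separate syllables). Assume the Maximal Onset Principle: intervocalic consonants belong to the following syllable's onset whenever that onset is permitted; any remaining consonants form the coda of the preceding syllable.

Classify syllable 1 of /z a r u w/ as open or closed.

Vowels present: a, u; each is a nucleus, giving 2 syllables.
σ1/σ2 boundary: /r/ is a single consonant, so it becomes the next onset.
Putting it together: za.ruw.
Syllable 1 is /za/; it ends in its nucleus with no coda, so it is open.

open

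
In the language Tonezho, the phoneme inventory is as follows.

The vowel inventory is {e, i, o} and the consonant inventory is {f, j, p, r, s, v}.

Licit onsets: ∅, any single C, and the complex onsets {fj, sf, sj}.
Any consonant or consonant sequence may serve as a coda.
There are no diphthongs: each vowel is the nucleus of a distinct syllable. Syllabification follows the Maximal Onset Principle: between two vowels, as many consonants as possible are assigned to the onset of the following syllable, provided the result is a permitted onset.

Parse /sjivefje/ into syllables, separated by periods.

sji.ve.fje

The vowels are i, e, e — 3 nuclei, so 3 syllables.
V1 /i/ – V2 /e/: /v/ → onset of the next syllable (single consonants are always licit onsets).
V2 /e/ – V3 /e/: /fj/ — entire cluster is a permitted onset → onset /fj/, coda ∅.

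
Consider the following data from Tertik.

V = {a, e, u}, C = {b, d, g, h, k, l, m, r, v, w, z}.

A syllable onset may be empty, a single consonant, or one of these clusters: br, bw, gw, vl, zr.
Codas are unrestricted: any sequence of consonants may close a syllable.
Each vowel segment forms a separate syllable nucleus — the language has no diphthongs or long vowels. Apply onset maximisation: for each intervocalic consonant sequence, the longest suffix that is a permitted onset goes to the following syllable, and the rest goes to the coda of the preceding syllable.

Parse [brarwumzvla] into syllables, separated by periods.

Nuclei (vowels): a, u, a → 3 syllables.
V1 /a/ – V2 /u/: cluster /rw/ — the longest permitted-onset suffix is /w/; onset = /w/, preceding coda = /r/.
V2 /u/ – V3 /a/: /mzvl/ — longest licit onset from the right is /vl/, leaving /mz/ as coda.

brar.wumz.vla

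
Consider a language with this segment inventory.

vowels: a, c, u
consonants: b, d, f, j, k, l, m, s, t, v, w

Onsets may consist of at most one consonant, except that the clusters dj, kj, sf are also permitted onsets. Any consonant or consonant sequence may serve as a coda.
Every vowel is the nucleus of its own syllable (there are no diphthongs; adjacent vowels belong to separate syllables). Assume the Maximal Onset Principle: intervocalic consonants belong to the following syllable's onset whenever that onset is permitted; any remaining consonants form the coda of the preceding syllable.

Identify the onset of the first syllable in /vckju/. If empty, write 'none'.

The vowels are c, u — 2 nuclei, so 2 syllables.
Between /c/ (V1) and /u/ (V2): /kj/ — entire cluster is a permitted onset → onset /kj/, coda ∅.
Result: vc.kju.
Syllable 1 is /vc/: onset /v/, nucleus /c/, coda ∅.

v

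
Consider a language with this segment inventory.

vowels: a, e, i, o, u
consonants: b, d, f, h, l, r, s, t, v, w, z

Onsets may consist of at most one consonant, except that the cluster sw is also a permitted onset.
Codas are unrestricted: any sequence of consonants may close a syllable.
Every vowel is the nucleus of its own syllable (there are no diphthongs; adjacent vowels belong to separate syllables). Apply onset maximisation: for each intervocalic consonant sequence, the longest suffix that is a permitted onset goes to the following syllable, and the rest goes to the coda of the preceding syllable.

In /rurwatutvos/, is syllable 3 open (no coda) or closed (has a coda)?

Vowels present: u, a, u, o; each is a nucleus, giving 4 syllables.
Between /u/ (V1) and /a/ (V2): cluster /rw/ — the longest permitted-onset suffix is /w/; onset = /w/, preceding coda = /r/.
Between /a/ (V2) and /u/ (V3): just /t/ — single C goes to the following onset.
Between /u/ (V3) and /o/ (V4): cluster /tv/ — the longest permitted-onset suffix is /v/; onset = /v/, preceding coda = /t/.
Syllabification: rur.wa.tut.vos.
Syllable 3 is /tut/ with coda /t/, so it is closed.

closed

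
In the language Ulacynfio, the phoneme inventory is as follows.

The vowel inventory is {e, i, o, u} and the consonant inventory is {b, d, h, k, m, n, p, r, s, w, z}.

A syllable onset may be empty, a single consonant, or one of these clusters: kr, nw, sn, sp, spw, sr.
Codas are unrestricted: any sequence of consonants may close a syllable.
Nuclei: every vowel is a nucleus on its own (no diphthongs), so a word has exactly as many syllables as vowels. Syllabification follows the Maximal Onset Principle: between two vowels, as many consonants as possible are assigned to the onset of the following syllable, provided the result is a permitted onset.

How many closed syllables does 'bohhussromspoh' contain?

Vowels present: o, u, o, o; each is a nucleus, giving 4 syllables.
Between /o/ (V1) and /u/ (V2): /hh/; trying suffixes from longest down, /h/ is the first permitted one, so coda /h/ | onset /h/.
Between /u/ (V2) and /o/ (V3): /ssr/; trying suffixes from longest down, /sr/ is the first permitted one, so coda /s/ | onset /sr/.
Between /o/ (V3) and /o/ (V4): cluster /msp/ — the longest permitted-onset suffix is /sp/; onset = /sp/, preceding coda = /m/.
Syllabification: boh.hus.srom.spoh.
Classifying each syllable: /boh/ (closed), /hus/ (closed), /srom/ (closed), /spoh/ (closed).
Closed syllables: 4.

4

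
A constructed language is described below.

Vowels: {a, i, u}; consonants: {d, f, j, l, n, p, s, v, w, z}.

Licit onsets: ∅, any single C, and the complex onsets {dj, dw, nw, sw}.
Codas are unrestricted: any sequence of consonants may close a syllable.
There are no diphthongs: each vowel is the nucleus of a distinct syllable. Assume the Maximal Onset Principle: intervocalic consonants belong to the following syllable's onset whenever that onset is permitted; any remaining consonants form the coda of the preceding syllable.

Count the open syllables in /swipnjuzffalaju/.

Vowels present: i, u, a, a, u; each is a nucleus, giving 5 syllables.
Between /i/ (V1) and /u/ (V2): /pnj/ splits as /pn/ + /j/ (/j/ is the longest suffix that is a licit onset).
Between /u/ (V2) and /a/ (V3): cluster /zff/ — the longest permitted-onset suffix is /f/; onset = /f/, preceding coda = /zf/.
Between /a/ (V3) and /a/ (V4): /l/ → onset of the next syllable (single consonants are always licit onsets).
Between /a/ (V4) and /u/ (V5): /j/ → onset of the next syllable (single consonants are always licit onsets).
Result: swipn.juzf.fa.la.ju.
Classifying each syllable: /swipn/ (closed), /juzf/ (closed), /fa/ (open), /la/ (open), /ju/ (open).
Open syllables: 3.

3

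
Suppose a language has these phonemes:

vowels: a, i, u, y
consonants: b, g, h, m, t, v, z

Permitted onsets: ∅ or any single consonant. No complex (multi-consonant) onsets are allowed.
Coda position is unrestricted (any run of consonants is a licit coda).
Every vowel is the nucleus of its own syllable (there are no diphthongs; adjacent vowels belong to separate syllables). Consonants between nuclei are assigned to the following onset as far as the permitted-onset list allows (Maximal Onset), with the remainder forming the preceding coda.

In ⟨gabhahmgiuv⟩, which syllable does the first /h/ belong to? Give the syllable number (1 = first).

2

Vowels present: a, a, i, u; each is a nucleus, giving 4 syllables.
/a…a/ gap (V1→V2): /bh/; trying suffixes from longest down, /h/ is the first permitted one, so coda /b/ | onset /h/.
/a…i/ gap (V2→V3): /hmg/ splits as /hm/ + /g/ (/g/ is the longest suffix that is a licit onset).
/i…u/ gap (V3→V4): no consonants, so the boundary falls immediately after /i/.
So the parse is gab.hahm.gi.uv.
The first /h/ is in the onset of syllable 2 (/hahm/).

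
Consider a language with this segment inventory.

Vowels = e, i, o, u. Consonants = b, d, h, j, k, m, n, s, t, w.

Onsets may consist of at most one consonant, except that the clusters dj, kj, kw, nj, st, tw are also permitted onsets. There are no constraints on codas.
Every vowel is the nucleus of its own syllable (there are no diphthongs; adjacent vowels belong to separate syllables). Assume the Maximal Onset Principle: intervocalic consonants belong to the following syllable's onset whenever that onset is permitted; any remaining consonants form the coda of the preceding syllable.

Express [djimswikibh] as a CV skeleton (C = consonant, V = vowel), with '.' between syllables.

CCVCC.CV.CVCC

Nuclei (vowels): i, i, i → 3 syllables.
σ1/σ2 boundary: cluster /msw/ — the longest permitted-onset suffix is /w/; onset = /w/, preceding coda = /ms/.
σ2/σ3 boundary: just /k/ — single C goes to the following onset.
Putting it together: djims.wi.kibh.
Mapping each syllable to C/V: /djims/ → CCVCC, /wi/ → CV, /kibh/ → CVCC.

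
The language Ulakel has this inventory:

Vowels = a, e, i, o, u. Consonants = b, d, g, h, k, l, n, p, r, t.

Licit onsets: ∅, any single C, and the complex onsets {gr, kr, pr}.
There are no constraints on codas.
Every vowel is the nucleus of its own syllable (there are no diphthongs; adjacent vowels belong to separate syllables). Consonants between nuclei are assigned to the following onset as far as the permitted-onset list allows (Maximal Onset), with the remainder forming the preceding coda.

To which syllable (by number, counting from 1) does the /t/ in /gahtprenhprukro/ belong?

The vowels are a, e, u, o — 4 nuclei, so 4 syllables.
V1 /a/ – V2 /e/: cluster /htpr/ — the longest permitted-onset suffix is /pr/; onset = /pr/, preceding coda = /ht/.
V2 /e/ – V3 /u/: /nhpr/; trying suffixes from longest down, /pr/ is the first permitted one, so coda /nh/ | onset /pr/.
V3 /u/ – V4 /o/: /kr/ — entire cluster is a permitted onset → onset /kr/, coda ∅.
Result: gaht.prenh.pru.kro.
The /t/ is in the coda of syllable 1 (/gaht/).

1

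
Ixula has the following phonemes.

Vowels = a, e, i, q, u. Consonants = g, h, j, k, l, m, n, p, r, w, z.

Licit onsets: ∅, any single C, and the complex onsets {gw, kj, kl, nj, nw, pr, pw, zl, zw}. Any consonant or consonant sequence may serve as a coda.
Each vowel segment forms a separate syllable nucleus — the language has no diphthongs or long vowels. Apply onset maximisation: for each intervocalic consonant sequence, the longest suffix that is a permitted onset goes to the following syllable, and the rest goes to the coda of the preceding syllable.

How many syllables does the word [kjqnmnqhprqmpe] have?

4

The vowels are q, q, q, e — 4 nuclei, so 4 syllables.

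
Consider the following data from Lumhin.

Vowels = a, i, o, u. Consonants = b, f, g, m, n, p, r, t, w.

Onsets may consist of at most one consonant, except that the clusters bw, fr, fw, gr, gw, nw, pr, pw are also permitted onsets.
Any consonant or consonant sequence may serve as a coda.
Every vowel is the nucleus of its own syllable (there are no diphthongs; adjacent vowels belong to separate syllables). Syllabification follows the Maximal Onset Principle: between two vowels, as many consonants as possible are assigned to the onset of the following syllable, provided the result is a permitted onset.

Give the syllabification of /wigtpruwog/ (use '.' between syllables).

wigt.pru.wog

Vowels present: i, u, o; each is a nucleus, giving 3 syllables.
V1 /i/ – V2 /u/: /gtpr/; trying suffixes from longest down, /pr/ is the first permitted one, so coda /gt/ | onset /pr/.
V2 /u/ – V3 /o/: /w/ is a single consonant, so it becomes the next onset.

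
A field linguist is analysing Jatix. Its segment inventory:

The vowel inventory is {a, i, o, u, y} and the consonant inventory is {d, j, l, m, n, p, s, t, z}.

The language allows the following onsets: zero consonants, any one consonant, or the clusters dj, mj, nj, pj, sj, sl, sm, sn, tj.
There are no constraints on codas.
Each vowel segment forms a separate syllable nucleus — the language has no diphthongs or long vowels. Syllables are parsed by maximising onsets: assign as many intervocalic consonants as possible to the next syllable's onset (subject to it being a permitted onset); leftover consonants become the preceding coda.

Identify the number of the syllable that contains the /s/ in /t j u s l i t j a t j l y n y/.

2

Vowels present: u, i, a, y, y; each is a nucleus, giving 5 syllables.
σ1/σ2 boundary: cluster /sl/ — /sl/ is itself a permitted onset, so the whole cluster goes right; preceding coda = ∅.
σ2/σ3 boundary: cluster /tj/ — /tj/ is itself a permitted onset, so the whole cluster goes right; preceding coda = ∅.
σ3/σ4 boundary: /tjl/; trying suffixes from longest down, /l/ is the first permitted one, so coda /tj/ | onset /l/.
σ4/σ5 boundary: /n/ is a single consonant, so it becomes the next onset.
So the parse is tju.sli.tjatj.ly.ny.
The /s/ is in the onset of syllable 2 (/sli/).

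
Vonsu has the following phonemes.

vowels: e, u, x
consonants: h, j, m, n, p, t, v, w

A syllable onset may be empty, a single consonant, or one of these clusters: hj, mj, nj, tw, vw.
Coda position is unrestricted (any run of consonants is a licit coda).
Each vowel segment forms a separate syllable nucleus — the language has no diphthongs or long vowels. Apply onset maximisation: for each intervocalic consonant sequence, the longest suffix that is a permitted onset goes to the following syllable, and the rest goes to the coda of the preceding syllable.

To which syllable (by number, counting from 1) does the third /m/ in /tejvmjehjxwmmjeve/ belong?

Nuclei (vowels): e, e, x, e, e → 5 syllables.
σ1/σ2 boundary: /jvmj/ splits as /jv/ + /mj/ (/mj/ is the longest suffix that is a licit onset).
σ2/σ3 boundary: /hj/ is a licit onset in full, so it all attaches to the next syllable.
σ3/σ4 boundary: /wmmj/ — longest licit onset from the right is /mj/, leaving /wm/ as coda.
σ4/σ5 boundary: /v/ is a single consonant, so it becomes the next onset.
Putting it together: tejv.mje.hjxwm.mje.ve.
The third /m/ is in the onset of syllable 4 (/mje/).

4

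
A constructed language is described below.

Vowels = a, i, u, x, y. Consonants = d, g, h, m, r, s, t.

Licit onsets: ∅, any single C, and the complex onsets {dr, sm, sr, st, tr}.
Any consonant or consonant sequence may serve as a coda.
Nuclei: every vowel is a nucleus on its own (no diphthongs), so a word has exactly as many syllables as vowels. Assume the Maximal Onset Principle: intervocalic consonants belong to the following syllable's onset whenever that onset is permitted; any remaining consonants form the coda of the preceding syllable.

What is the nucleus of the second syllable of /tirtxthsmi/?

x

Nuclei (vowels): i, x, i → 3 syllables.
The second nucleus (vowel 2 from the left) is /x/.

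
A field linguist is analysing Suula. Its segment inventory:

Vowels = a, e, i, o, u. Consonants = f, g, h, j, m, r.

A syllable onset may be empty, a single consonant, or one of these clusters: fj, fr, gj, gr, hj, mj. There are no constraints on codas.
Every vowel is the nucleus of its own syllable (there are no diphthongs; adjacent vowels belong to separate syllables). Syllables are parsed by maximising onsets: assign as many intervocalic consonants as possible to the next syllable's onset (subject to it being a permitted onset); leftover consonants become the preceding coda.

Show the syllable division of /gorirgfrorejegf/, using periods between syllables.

go.rirg.fro.re.jegf

The vowels are o, i, o, e, e — 5 nuclei, so 5 syllables.
/o…i/ gap (V1→V2): /r/ is a single consonant, so it becomes the next onset.
/i…o/ gap (V2→V3): /rgfr/ — longest licit onset from the right is /fr/, leaving /rg/ as coda.
/o…e/ gap (V3→V4): /r/ → onset of the next syllable (single consonants are always licit onsets).
/e…e/ gap (V4→V5): /j/ → onset of the next syllable (single consonants are always licit onsets).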